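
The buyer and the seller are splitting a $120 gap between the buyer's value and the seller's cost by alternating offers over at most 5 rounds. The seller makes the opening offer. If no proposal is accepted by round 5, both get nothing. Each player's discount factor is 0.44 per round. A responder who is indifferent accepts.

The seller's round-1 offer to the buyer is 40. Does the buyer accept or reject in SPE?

Round 5 (the seller proposes): rejection yields 0 for the buyer; the seller offers 0 and keeps 120.
Round 4 (the buyer proposes): the seller can get 120 next round, worth 0.44 × 120 = 52.8 now; the buyer offers that and keeps 67.2.
Round 3 (the seller proposes): the buyer can get 67.2 next round, worth 0.44 × 67.2 = 29.568 now, so the seller offers 29.568, keeping 90.432.
Round 2 (the buyer proposes): the seller can get 90.432 next round, worth 0.44 × 90.432 = 39.79008 now; the buyer offers that and keeps 80.20992.
So by rejecting in round 1, the buyer gets 80.20992 next round, worth 0.44 × 80.20992 = 35.2923648 now.
Offer 40 ≥ 35.2923648, so the buyer accepts.

Accept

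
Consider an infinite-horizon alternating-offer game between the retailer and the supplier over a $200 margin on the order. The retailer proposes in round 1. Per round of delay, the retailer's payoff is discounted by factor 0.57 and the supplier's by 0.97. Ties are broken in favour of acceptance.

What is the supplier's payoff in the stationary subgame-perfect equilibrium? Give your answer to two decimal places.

186.58

In a stationary SPE each proposer offers the other exactly their discounted continuation value.
If the retailer keeps x when proposing and the supplier keeps y when proposing, then x = 200 − 0.97y and y = 200 − 0.57x.
Solving: x = 200(1 − 0.97) / (1 − 0.57·0.97) = 6 / 0.4471 ≈ 13.4198.
The supplier gets 200 − 13.4198 ≈ 186.5802.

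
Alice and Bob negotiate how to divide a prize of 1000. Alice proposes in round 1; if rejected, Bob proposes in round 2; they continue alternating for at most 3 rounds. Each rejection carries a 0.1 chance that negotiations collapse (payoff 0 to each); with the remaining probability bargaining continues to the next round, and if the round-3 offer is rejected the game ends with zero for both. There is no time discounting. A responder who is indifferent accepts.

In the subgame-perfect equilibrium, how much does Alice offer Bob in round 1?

90

By backward induction:
Round 3 (Alice proposes): rejection yields 0 for Bob; Alice offers 0 and keeps 1000.
Round 2 (Bob proposes): rejecting gives Alice an expected 0.9 × 1000 = 900, so Bob offers 900, keeping 100.
Round 1 (Alice proposes): rejecting gives Bob an expected 0.9 × 100 = 90; Alice offers that and keeps 910.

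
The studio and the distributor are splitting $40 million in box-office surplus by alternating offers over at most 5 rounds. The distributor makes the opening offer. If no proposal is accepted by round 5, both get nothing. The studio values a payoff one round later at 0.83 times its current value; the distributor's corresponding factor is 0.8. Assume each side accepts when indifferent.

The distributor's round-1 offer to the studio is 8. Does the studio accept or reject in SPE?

Reject

Round 5 (the distributor proposes): rejection yields 0 for the studio; the distributor offers 0 and keeps 40.
Round 4 (the studio proposes): the distributor can get 40 next round, worth 0.8 × 40 = 32 now. The studio offers 32 and keeps 40 − 32 = 8.
Round 3 (the distributor proposes): the studio can get 8 next round, worth 0.83 × 8 = 6.64 now, so the distributor offers 6.64, keeping 33.36.
Round 2 (the studio proposes): the distributor can get 33.36 next round, worth 0.8 × 33.36 = 26.688 now, so the studio offers 26.688, keeping 13.312.
So by rejecting in round 1, the studio gets 13.312 next round, worth 0.83 × 13.312 = 11.04896 now.
Offer 8 < 11.04896, so the studio rejects.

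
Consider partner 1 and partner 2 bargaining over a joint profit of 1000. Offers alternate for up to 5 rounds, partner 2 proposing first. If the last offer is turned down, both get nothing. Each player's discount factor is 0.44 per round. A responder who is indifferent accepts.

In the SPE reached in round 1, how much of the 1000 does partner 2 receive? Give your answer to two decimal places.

Round 5 (partner 2 proposes): partner 1 will accept anything ≥ 0, so partner 2 offers 0 and keeps 1000.
Round 4 (partner 1 proposes): partner 2 can get 1000 next round, worth 0.44 × 1000 = 440 now, so partner 1 offers 440, keeping 560.
Round 3 (partner 2 proposes): partner 1 can get 560 next round, worth 0.44 × 560 = 246.4 now. Partner 2 offers 246.4 and keeps 1000 − 246.4 = 753.6.
Round 2 (partner 1 proposes): partner 2 can get 753.6 next round, worth 0.44 × 753.6 = 331.584 now; partner 1 offers that and keeps 668.416.
Round 1 (partner 2 proposes): partner 1 can get 668.416 next round, worth 0.44 × 668.416 = 294.10304 now, so partner 2 offers 294.10304, keeping 705.89696.

705.90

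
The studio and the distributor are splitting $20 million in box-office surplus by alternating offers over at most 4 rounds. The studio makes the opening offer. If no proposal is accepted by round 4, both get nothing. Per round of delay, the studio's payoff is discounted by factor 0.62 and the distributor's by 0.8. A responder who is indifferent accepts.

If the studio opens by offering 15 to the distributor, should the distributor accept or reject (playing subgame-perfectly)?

Round 4 (the distributor proposes): the studio will accept anything ≥ 0, so the distributor offers 0 and keeps 20.
Round 3 (the studio proposes): the distributor can get 20 next round, worth 0.8 × 20 = 16 now. The studio offers 16 and keeps 20 − 16 = 4.
Round 2 (the distributor proposes): the studio can get 4 next round, worth 0.62 × 4 = 2.48 now. The distributor offers 2.48 and keeps 20 − 2.48 = 17.52.
So by rejecting in round 1, the distributor gets 17.52 next round, worth 0.8 × 17.52 = 14.016 now.
Offer 15 ≥ 14.016, so the distributor accepts.

Accept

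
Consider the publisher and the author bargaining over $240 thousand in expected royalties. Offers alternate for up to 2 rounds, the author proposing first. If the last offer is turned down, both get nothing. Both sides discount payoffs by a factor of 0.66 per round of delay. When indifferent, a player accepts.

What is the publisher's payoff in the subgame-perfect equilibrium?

158.4

Work backward from the last round.
Round 2 (the publisher proposes): rejection yields 0 for the author; the publisher offers 0 and keeps 240.
Round 1 (the author proposes): the publisher can get 240 next round, worth 0.66 × 240 = 158.4 now, so the author offers 158.4, keeping 81.6.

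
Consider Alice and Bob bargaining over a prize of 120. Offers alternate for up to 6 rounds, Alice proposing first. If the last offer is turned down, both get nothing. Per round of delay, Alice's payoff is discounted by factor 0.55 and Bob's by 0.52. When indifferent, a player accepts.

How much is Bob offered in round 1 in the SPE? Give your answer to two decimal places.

Round 6 (Bob proposes): Alice will accept anything ≥ 0, so Bob offers 0 and keeps 120.
Round 5 (Alice proposes): Bob can get 120 next round, worth 0.52 × 120 = 62.4 now. Alice offers 62.4 and keeps 120 − 62.4 = 57.6.
Round 4 (Bob proposes): Alice can get 57.6 next round, worth 0.55 × 57.6 = 31.68 now; Bob offers that and keeps 88.32.
Round 3 (Alice proposes): Bob can get 88.32 next round, worth 0.52 × 88.32 = 45.9264 now; Alice offers that and keeps 74.0736.
Round 2 (Bob proposes): Alice can get 74.0736 next round, worth 0.55 × 74.0736 = 40.74048 now; Bob offers that and keeps 79.25952.
Round 1 (Alice proposes): Bob can get 79.25952 next round, worth 0.52 × 79.25952 = 41.2149504 now. Alice offers 41.2149504 and keeps 120 − 41.2149504 = 78.7850496.

41.21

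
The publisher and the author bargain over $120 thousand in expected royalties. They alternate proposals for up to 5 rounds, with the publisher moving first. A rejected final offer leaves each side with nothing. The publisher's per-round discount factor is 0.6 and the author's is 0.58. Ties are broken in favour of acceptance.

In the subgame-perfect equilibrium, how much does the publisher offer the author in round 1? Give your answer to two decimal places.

Round 5 (the publisher proposes): the author will accept anything ≥ 0, so the publisher offers 0 and keeps 120.
Round 4 (the author proposes): the publisher can get 120 next round, worth 0.6 × 120 = 72 now, so the author offers 72, keeping 48.
Round 3 (the publisher proposes): the author can get 48 next round, worth 0.58 × 48 = 27.84 now; the publisher offers that and keeps 92.16.
Round 2 (the author proposes): the publisher can get 92.16 next round, worth 0.6 × 92.16 = 55.296 now; the author offers that and keeps 64.704.
Round 1 (the publisher proposes): the author can get 64.704 next round, worth 0.58 × 64.704 = 37.52832 now; the publisher offers that and keeps 82.47168.

37.53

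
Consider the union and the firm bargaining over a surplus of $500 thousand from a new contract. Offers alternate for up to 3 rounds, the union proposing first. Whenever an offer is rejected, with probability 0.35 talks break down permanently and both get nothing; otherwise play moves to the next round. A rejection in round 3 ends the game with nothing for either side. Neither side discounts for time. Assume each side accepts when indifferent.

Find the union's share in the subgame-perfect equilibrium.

Round 3 (the union proposes): rejection yields 0 for the firm; the union offers 0 and keeps 500.
Round 2 (the firm proposes): rejecting gives the union an expected 0.65 × 500 = 325; the firm offers that and keeps 175.
Round 1 (the union proposes): rejecting gives the firm an expected 0.65 × 175 = 113.75; the union offers that and keeps 386.25.

386.25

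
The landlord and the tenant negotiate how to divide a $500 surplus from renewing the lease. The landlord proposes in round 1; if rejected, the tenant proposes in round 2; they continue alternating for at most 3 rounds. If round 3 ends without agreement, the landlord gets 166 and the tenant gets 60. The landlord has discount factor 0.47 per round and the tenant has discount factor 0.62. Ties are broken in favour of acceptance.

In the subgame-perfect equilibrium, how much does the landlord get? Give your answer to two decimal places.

Round 3 (the landlord proposes): the tenant gets 60 if talks fail, so the landlord offers 60 and keeps 440.
Round 2 (the tenant proposes): the landlord can get 440 next round, worth 0.47 × 440 = 206.8 now, so the tenant offers 206.8, keeping 293.2.
Round 1 (the landlord proposes): the tenant can get 293.2 next round, worth 0.62 × 293.2 = 181.784 now. The landlord offers 181.784 and keeps 500 − 181.784 = 318.216.

318.22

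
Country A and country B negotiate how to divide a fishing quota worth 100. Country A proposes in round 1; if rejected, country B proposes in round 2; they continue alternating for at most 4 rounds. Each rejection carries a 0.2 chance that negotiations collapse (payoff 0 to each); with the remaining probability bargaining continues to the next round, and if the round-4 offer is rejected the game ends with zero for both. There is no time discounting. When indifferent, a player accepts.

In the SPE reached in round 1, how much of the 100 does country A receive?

Round 4 (country B proposes): rejection yields 0 for country A; country B offers 0 and keeps 100.
Round 3 (country A proposes): rejecting gives country B an expected 0.8 × 100 = 80, so country A offers 80, keeping 20.
Round 2 (country B proposes): rejecting gives country A an expected 0.8 × 20 = 16, so country B offers 16, keeping 84.
Round 1 (country A proposes): rejecting gives country B an expected 0.8 × 84 = 67.2; country A offers that and keeps 32.8.

32.8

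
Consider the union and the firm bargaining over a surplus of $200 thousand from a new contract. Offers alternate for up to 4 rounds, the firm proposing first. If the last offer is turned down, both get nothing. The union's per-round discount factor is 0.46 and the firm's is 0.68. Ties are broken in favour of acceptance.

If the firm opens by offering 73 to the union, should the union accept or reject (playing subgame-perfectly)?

Round 4 (the union proposes): rejection yields 0 for the firm; the union offers 0 and keeps 200.
Round 3 (the firm proposes): the union can get 200 next round, worth 0.46 × 200 = 92 now; the firm offers that and keeps 108.
Round 2 (the union proposes): the firm can get 108 next round, worth 0.68 × 108 = 73.44 now. The union offers 73.44 and keeps 200 − 73.44 = 126.56.
So by rejecting in round 1, the union gets 126.56 next round, worth 0.46 × 126.56 = 58.2176 now.
Offer 73 ≥ 58.2176, so the union accepts.

Accept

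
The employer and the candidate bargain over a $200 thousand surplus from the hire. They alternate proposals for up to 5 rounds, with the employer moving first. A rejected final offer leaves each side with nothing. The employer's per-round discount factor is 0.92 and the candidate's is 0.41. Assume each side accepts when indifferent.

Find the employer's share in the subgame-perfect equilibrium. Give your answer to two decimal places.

By backward induction:
Round 5 (the employer proposes): rejection yields 0 for the candidate; the employer offers 0 and keeps 200.
Round 4 (the candidate proposes): the employer can get 200 next round, worth 0.92 × 200 = 184 now; the candidate offers that and keeps 16.
Round 3 (the employer proposes): the candidate can get 16 next round, worth 0.41 × 16 = 6.56 now, so the employer offers 6.56, keeping 193.44.
Round 2 (the candidate proposes): the employer can get 193.44 next round, worth 0.92 × 193.44 = 177.9648 now; the candidate offers that and keeps 22.0352.
Round 1 (the employer proposes): the candidate can get 22.0352 next round, worth 0.41 × 22.0352 = 9.034432 now. The employer offers 9.034432 and keeps 200 − 9.034432 = 190.965568.

190.97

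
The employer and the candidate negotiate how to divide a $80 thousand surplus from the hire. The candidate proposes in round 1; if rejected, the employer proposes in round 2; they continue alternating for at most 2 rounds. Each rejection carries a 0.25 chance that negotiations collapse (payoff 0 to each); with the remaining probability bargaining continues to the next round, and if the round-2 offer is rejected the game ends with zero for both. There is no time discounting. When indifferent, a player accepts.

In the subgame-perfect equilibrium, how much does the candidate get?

By backward induction:
Round 2 (the employer proposes): rejection yields 0 for the candidate; the employer offers 0 and keeps 80.
Round 1 (the candidate proposes): rejecting gives the employer an expected 0.75 × 80 = 60. The candidate offers 60 and keeps 80 − 60 = 20.

20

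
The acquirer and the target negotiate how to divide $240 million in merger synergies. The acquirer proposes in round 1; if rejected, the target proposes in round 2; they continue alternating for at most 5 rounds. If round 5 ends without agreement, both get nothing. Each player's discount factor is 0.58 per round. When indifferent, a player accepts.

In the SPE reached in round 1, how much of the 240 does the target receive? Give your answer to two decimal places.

Round 5 (the acquirer proposes): the target will accept anything ≥ 0, so the acquirer offers 0 and keeps 240.
Round 4 (the target proposes): the acquirer can get 240 next round, worth 0.58 × 240 = 139.2 now, so the target offers 139.2, keeping 100.8.
Round 3 (the acquirer proposes): the target can get 100.8 next round, worth 0.58 × 100.8 = 58.464 now, so the acquirer offers 58.464, keeping 181.536.
Round 2 (the target proposes): the acquirer can get 181.536 next round, worth 0.58 × 181.536 = 105.29088 now; the target offers that and keeps 134.70912.
Round 1 (the acquirer proposes): the target can get 134.70912 next round, worth 0.58 × 134.70912 = 78.1312896 now, so the acquirer offers 78.1312896, keeping 161.8687104.

78.13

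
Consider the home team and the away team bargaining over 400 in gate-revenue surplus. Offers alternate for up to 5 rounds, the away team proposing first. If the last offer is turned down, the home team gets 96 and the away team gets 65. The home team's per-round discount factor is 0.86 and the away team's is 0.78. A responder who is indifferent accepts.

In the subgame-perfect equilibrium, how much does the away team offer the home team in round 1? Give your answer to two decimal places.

169.64

Work backward from the last round.
Round 5 (the away team proposes): the home team gets 96 if talks fail, so the away team offers 96 and keeps 304.
Round 4 (the home team proposes): the away team can get 304 next round, worth 0.78 × 304 = 237.12 now. The home team offers 237.12 and keeps 400 − 237.12 = 162.88.
Round 3 (the away team proposes): the home team can get 162.88 next round, worth 0.86 × 162.88 = 140.0768 now, so the away team offers 140.0768, keeping 259.9232.
Round 2 (the home team proposes): the away team can get 259.9232 next round, worth 0.78 × 259.9232 = 202.740096 now; the home team offers that and keeps 197.259904.
Round 1 (the away team proposes): the home team can get 197.259904 next round, worth 0.86 × 197.259904 = 169.64351744 now, so the away team offers 169.64351744, keeping 230.35648256.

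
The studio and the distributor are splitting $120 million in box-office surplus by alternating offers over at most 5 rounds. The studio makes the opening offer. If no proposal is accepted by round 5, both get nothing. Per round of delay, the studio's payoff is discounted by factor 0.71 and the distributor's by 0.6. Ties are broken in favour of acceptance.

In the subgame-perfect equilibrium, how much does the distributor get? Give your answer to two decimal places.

29.77

Round 5 (the studio proposes): the distributor will accept anything ≥ 0, so the studio offers 0 and keeps 120.
Round 4 (the distributor proposes): the studio can get 120 next round, worth 0.71 × 120 = 85.2 now; the distributor offers that and keeps 34.8.
Round 3 (the studio proposes): the distributor can get 34.8 next round, worth 0.6 × 34.8 = 20.88 now, so the studio offers 20.88, keeping 99.12.
Round 2 (the distributor proposes): the studio can get 99.12 next round, worth 0.71 × 99.12 = 70.3752 now, so the distributor offers 70.3752, keeping 49.6248.
Round 1 (the studio proposes): the distributor can get 49.6248 next round, worth 0.6 × 49.6248 = 29.77488 now, so the studio offers 29.77488, keeping 90.22512.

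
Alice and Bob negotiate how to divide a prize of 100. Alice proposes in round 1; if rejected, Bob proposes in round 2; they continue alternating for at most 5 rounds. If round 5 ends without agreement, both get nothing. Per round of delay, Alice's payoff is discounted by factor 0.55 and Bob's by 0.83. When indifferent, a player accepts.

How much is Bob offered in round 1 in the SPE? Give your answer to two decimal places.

Round 5 (Alice proposes): Bob will accept anything ≥ 0, so Alice offers 0 and keeps 100.
Round 4 (Bob proposes): Alice can get 100 next round, worth 0.55 × 100 = 55 now, so Bob offers 55, keeping 45.
Round 3 (Alice proposes): Bob can get 45 next round, worth 0.83 × 45 = 37.35 now, so Alice offers 37.35, keeping 62.65.
Round 2 (Bob proposes): Alice can get 62.65 next round, worth 0.55 × 62.65 = 34.4575 now; Bob offers that and keeps 65.5425.
Round 1 (Alice proposes): Bob can get 65.5425 next round, worth 0.83 × 65.5425 = 54.400275 now; Alice offers that and keeps 45.599725.

54.40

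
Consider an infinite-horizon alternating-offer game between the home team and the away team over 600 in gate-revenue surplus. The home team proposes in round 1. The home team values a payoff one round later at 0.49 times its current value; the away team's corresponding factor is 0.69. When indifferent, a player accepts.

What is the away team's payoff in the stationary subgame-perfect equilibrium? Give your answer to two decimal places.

318.99

Let x be the home team's share when the home team proposes and y be the away team's share when the away team proposes.
The away team accepts iff offered ≥ 0.69·y, so x = 600 − 0.69y. Symmetrically y = 600 − 0.49x.
Substituting: x = 600 − 0.69(600 − 0.49x), giving x(1 − 0.49·0.69) = 600(1 − 0.69).
So x = 600 × 0.31 / 0.6619 ≈ 281.0092, and the away team receives 600 − x ≈ 318.9908.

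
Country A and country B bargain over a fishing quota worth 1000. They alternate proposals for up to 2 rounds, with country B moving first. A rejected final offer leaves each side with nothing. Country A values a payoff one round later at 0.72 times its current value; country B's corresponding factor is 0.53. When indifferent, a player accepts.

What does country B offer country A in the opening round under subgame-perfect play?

720

Round 2 (country A proposes): country B will accept anything ≥ 0, so country A offers 0 and keeps 1000.
Round 1 (country B proposes): country A can get 1000 next round, worth 0.72 × 1000 = 720 now; country B offers that and keeps 280.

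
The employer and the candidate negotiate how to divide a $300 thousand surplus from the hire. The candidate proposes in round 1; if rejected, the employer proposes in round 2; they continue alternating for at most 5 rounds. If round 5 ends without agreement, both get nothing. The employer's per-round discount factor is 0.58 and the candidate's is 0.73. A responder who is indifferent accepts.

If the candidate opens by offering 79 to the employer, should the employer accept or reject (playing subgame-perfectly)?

Accept

Round 5 (the candidate proposes): the employer will accept anything ≥ 0, so the candidate offers 0 and keeps 300.
Round 4 (the employer proposes): the candidate can get 300 next round, worth 0.73 × 300 = 219 now, so the employer offers 219, keeping 81.
Round 3 (the candidate proposes): the employer can get 81 next round, worth 0.58 × 81 = 46.98 now. The candidate offers 46.98 and keeps 300 − 46.98 = 253.02.
Round 2 (the employer proposes): the candidate can get 253.02 next round, worth 0.73 × 253.02 = 184.7046 now. The employer offers 184.7046 and keeps 300 − 184.7046 = 115.2954.
So by rejecting in round 1, the employer gets 115.2954 next round, worth 0.58 × 115.2954 = 66.871332 now.
Offer 79 ≥ 66.871332, so the employer accepts.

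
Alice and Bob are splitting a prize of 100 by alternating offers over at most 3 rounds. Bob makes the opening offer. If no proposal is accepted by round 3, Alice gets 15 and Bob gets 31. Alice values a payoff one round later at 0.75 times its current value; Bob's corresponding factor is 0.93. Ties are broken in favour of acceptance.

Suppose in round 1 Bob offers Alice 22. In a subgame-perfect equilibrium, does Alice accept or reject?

Work out Alice's continuation value if the offer is rejected.
Round 3 (Bob proposes): Alice gets 15 if talks fail, so Bob offers 15 and keeps 85.
Round 2 (Alice proposes): Bob can get 85 next round, worth 0.93 × 85 = 79.05 now; Alice offers that and keeps 20.95.
So by rejecting in round 1, Alice gets 20.95 next round, worth 0.75 × 20.95 = 15.7125 now.
Offer 22 ≥ 15.7125, so Alice accepts.

Accept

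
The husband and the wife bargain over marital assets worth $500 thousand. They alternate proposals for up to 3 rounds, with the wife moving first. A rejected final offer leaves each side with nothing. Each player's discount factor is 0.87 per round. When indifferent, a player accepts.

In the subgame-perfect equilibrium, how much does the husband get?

56.55

Work backward from the last round.
Round 3 (the wife proposes): the husband will accept anything ≥ 0, so the wife offers 0 and keeps 500.
Round 2 (the husband proposes): the wife can get 500 next round, worth 0.87 × 500 = 435 now. The husband offers 435 and keeps 500 − 435 = 65.
Round 1 (the wife proposes): the husband can get 65 next round, worth 0.87 × 65 = 56.55 now. The wife offers 56.55 and keeps 500 − 56.55 = 443.45.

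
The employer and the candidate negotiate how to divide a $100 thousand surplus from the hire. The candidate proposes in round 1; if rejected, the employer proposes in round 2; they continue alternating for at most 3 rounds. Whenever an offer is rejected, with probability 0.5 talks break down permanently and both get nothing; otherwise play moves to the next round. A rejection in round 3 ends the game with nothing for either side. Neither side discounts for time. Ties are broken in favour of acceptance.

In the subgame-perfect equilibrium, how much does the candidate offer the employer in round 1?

Round 3 (the candidate proposes): the employer will accept anything ≥ 0, so the candidate offers 0 and keeps 100.
Round 2 (the employer proposes): rejecting gives the candidate an expected 0.5 × 100 = 50, so the employer offers 50, keeping 50.
Round 1 (the candidate proposes): rejecting gives the employer an expected 0.5 × 50 = 25; the candidate offers that and keeps 75.

25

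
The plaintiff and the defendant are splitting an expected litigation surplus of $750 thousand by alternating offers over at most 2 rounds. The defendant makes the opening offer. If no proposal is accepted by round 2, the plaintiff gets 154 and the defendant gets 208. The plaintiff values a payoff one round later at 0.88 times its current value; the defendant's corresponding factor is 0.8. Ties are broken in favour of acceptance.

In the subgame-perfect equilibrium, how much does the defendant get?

Round 2 (the plaintiff proposes): the defendant gets 208 if talks fail, so the plaintiff offers 208 and keeps 542.
Round 1 (the defendant proposes): the plaintiff can get 542 next round, worth 0.88 × 542 = 476.96 now; the defendant offers that and keeps 273.04.

273.04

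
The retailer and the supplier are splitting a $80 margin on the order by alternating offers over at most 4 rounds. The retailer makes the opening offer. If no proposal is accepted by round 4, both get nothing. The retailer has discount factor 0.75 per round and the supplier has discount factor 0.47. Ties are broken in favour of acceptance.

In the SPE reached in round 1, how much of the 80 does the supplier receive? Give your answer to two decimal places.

22.65

Solve by backward induction from round 4.
Round 4 (the supplier proposes): rejection yields 0 for the retailer; the supplier offers 0 and keeps 80.
Round 3 (the retailer proposes): the supplier can get 80 next round, worth 0.47 × 80 = 37.6 now, so the retailer offers 37.6, keeping 42.4.
Round 2 (the supplier proposes): the retailer can get 42.4 next round, worth 0.75 × 42.4 = 31.8 now; the supplier offers that and keeps 48.2.
Round 1 (the retailer proposes): the supplier can get 48.2 next round, worth 0.47 × 48.2 = 22.654 now, so the retailer offers 22.654, keeping 57.346.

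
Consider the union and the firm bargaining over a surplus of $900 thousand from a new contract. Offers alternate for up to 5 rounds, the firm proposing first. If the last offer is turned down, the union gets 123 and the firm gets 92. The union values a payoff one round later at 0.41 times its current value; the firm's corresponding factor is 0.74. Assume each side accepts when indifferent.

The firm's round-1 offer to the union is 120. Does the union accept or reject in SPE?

Reject

Round 5 (the firm proposes): the union gets 123 if talks fail, so the firm offers 123 and keeps 777.
Round 4 (the union proposes): the firm can get 777 next round, worth 0.74 × 777 = 574.98 now, so the union offers 574.98, keeping 325.02.
Round 3 (the firm proposes): the union can get 325.02 next round, worth 0.41 × 325.02 = 133.2582 now, so the firm offers 133.2582, keeping 766.7418.
Round 2 (the union proposes): the firm can get 766.7418 next round, worth 0.74 × 766.7418 = 567.388932 now; the union offers that and keeps 332.611068.
So by rejecting in round 1, the union gets 332.611068 next round, worth 0.41 × 332.611068 = 136.37053788 now.
Offer 120 < 136.37053788, so the union rejects.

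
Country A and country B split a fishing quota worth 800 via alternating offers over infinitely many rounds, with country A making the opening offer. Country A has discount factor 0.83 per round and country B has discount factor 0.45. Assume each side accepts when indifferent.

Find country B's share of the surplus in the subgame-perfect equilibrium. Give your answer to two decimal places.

97.69

Let x be country A's share when country A proposes and y be country B's share when country B proposes.
Country B accepts iff offered ≥ 0.45·y, so x = 800 − 0.45y. Symmetrically y = 800 − 0.83x.
Substituting: x = 800 − 0.45(800 − 0.83x), giving x(1 − 0.83·0.45) = 800(1 − 0.45).
So x = 800 × 0.55 / 0.6265 ≈ 702.3144, and country B receives 800 − x ≈ 97.6856.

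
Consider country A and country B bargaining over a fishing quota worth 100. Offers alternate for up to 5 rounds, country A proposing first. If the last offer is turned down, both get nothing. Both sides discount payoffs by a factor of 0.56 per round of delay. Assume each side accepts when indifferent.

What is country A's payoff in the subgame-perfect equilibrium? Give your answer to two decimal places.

Round 5 (country A proposes): rejection yields 0 for country B; country A offers 0 and keeps 100.
Round 4 (country B proposes): country A can get 100 next round, worth 0.56 × 100 = 56 now, so country B offers 56, keeping 44.
Round 3 (country A proposes): country B can get 44 next round, worth 0.56 × 44 = 24.64 now. Country A offers 24.64 and keeps 100 − 24.64 = 75.36.
Round 2 (country B proposes): country A can get 75.36 next round, worth 0.56 × 75.36 = 42.2016 now; country B offers that and keeps 57.7984.
Round 1 (country A proposes): country B can get 57.7984 next round, worth 0.56 × 57.7984 = 32.367104 now; country A offers that and keeps 67.632896.

67.63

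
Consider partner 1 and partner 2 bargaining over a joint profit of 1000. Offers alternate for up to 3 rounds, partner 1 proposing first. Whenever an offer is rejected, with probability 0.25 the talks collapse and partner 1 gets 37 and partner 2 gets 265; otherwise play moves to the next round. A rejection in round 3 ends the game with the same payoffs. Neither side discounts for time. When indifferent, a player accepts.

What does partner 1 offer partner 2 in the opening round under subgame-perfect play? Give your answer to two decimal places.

Round 3 (partner 1 proposes): partner 2 gets 265 if talks fail, so partner 1 offers 265 and keeps 735.
Round 2 (partner 2 proposes): rejecting gives partner 1 an expected 0.75 × 735 + 0.25 × 37 = 560.5; partner 2 offers that and keeps 439.5.
Round 1 (partner 1 proposes): rejecting gives partner 2 an expected 0.75 × 439.5 + 0.25 × 265 = 395.875; partner 1 offers that and keeps 604.125.

395.88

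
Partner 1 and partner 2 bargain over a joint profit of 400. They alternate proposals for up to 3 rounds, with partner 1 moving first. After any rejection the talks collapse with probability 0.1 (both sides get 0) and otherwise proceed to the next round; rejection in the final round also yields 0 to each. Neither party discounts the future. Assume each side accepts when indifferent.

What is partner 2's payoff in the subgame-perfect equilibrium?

Round 3 (partner 1 proposes): rejection yields 0 for partner 2; partner 1 offers 0 and keeps 400.
Round 2 (partner 2 proposes): rejecting gives partner 1 an expected 0.9 × 400 = 360. Partner 2 offers 360 and keeps 400 − 360 = 40.
Round 1 (partner 1 proposes): rejecting gives partner 2 an expected 0.9 × 40 = 36, so partner 1 offers 36, keeping 364.

36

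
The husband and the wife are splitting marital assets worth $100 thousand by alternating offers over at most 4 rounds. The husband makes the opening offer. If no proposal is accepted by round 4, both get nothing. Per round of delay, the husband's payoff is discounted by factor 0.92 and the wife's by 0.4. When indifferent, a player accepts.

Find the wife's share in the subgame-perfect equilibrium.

Round 4 (the wife proposes): rejection yields 0 for the husband; the wife offers 0 and keeps 100.
Round 3 (the husband proposes): the wife can get 100 next round, worth 0.4 × 100 = 40 now; the husband offers that and keeps 60.
Round 2 (the wife proposes): the husband can get 60 next round, worth 0.92 × 60 = 55.2 now. The wife offers 55.2 and keeps 100 − 55.2 = 44.8.
Round 1 (the husband proposes): the wife can get 44.8 next round, worth 0.4 × 44.8 = 17.92 now; the husband offers that and keeps 82.08.

17.92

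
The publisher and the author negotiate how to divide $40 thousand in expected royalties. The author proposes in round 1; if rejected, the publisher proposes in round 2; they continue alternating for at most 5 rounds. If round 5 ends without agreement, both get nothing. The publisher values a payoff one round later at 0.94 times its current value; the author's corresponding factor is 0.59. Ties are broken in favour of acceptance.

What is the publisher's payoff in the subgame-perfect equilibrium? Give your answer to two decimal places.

Solve by backward induction from round 5.
Round 5 (the author proposes): the publisher will accept anything ≥ 0, so the author offers 0 and keeps 40.
Round 4 (the publisher proposes): the author can get 40 next round, worth 0.59 × 40 = 23.6 now. The publisher offers 23.6 and keeps 40 − 23.6 = 16.4.
Round 3 (the author proposes): the publisher can get 16.4 next round, worth 0.94 × 16.4 = 15.416 now, so the author offers 15.416, keeping 24.584.
Round 2 (the publisher proposes): the author can get 24.584 next round, worth 0.59 × 24.584 = 14.50456 now; the publisher offers that and keeps 25.49544.
Round 1 (the author proposes): the publisher can get 25.49544 next round, worth 0.94 × 25.49544 = 23.9657136 now. The author offers 23.9657136 and keeps 40 − 23.9657136 = 16.0342864.

23.97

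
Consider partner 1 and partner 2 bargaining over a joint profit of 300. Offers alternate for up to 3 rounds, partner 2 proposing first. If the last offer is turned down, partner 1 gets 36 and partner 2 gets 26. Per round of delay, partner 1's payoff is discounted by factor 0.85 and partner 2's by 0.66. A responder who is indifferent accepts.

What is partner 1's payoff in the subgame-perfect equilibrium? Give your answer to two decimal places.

Round 3 (partner 2 proposes): partner 1 gets 36 if talks fail, so partner 2 offers 36 and keeps 264.
Round 2 (partner 1 proposes): partner 2 can get 264 next round, worth 0.66 × 264 = 174.24 now. Partner 1 offers 174.24 and keeps 300 − 174.24 = 125.76.
Round 1 (partner 2 proposes): partner 1 can get 125.76 next round, worth 0.85 × 125.76 = 106.896 now, so partner 2 offers 106.896, keeping 193.104.

106.90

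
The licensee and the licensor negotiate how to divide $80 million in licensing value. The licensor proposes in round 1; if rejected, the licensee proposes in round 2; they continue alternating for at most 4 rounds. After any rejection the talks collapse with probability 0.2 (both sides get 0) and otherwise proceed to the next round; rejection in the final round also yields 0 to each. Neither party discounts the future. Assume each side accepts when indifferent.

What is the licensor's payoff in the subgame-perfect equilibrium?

26.24

By backward induction:
Round 4 (the licensee proposes): the licensor will accept anything ≥ 0, so the licensee offers 0 and keeps 80.
Round 3 (the licensor proposes): rejecting gives the licensee an expected 0.8 × 80 = 64; the licensor offers that and keeps 16.
Round 2 (the licensee proposes): rejecting gives the licensor an expected 0.8 × 16 = 12.8. The licensee offers 12.8 and keeps 80 − 12.8 = 67.2.
Round 1 (the licensor proposes): rejecting gives the licensee an expected 0.8 × 67.2 = 53.76. The licensor offers 53.76 and keeps 80 − 53.76 = 26.24.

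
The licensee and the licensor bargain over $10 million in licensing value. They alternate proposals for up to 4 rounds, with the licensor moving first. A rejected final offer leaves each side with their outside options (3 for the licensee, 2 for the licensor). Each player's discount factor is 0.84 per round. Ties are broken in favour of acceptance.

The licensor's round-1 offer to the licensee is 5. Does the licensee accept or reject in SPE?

Reject

Round 4 (the licensee proposes): the licensor gets 2 if talks fail, so the licensee offers 2 and keeps 8.
Round 3 (the licensor proposes): the licensee can get 8 next round, worth 0.84 × 8 = 6.72 now. The licensor offers 6.72 and keeps 10 − 6.72 = 3.28.
Round 2 (the licensee proposes): the licensor can get 3.28 next round, worth 0.84 × 3.28 = 2.7552 now. The licensee offers 2.7552 and keeps 10 − 2.7552 = 7.2448.
So by rejecting in round 1, the licensee gets 7.2448 next round, worth 0.84 × 7.2448 = 6.085632 now.
Offer 5 < 6.085632, so the licensee rejects.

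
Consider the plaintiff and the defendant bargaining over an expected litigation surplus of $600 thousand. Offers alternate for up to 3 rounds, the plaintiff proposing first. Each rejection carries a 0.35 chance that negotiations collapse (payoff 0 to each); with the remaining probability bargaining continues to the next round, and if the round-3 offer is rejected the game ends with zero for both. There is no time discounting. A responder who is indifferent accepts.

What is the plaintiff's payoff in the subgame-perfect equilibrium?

By backward induction:
Round 3 (the plaintiff proposes): the defendant will accept anything ≥ 0, so the plaintiff offers 0 and keeps 600.
Round 2 (the defendant proposes): rejecting gives the plaintiff an expected 0.65 × 600 = 390; the defendant offers that and keeps 210.
Round 1 (the plaintiff proposes): rejecting gives the defendant an expected 0.65 × 210 = 136.5; the plaintiff offers that and keeps 463.5.

463.5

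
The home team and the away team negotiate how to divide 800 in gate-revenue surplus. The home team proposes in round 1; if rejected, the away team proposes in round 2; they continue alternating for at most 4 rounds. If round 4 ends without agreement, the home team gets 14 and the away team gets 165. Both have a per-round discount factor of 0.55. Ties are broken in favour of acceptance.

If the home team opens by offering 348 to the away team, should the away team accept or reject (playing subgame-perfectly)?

Round 4 (the away team proposes): the home team gets 14 if talks fail, so the away team offers 14 and keeps 786.
Round 3 (the home team proposes): the away team can get 786 next round, worth 0.55 × 786 = 432.3 now; the home team offers that and keeps 367.7.
Round 2 (the away team proposes): the home team can get 367.7 next round, worth 0.55 × 367.7 = 202.235 now, so the away team offers 202.235, keeping 597.765.
So by rejecting in round 1, the away team gets 597.765 next round, worth 0.55 × 597.765 = 328.77075 now.
Offer 348 ≥ 328.77075, so the away team accepts.

Accept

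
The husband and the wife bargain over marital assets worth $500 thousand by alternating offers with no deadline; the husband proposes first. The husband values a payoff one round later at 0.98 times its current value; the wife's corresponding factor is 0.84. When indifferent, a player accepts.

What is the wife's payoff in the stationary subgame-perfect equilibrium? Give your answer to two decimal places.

When the husband proposes, the wife accepts any offer worth at least 0.84 times what the wife would get by proposing next round; and vice versa.
This gives x = 500 − 0.84y and y = 500 − 0.98x, where x and y are each side's share when it proposes.
Hence (1 − 0.84·0.98)x = 500(1 − 0.84), i.e. 0.1768·x = 80.
x ≈ 452.4887; the wife's share is 500 − x ≈ 47.5113.

47.51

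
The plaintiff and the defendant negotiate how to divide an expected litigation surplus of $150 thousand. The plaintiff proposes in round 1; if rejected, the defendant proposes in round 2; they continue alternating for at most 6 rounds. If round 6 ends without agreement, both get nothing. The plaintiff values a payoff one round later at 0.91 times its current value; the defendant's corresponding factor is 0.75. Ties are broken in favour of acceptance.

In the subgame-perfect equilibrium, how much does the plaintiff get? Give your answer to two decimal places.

Work backward from the last round.
Round 6 (the defendant proposes): rejection yields 0 for the plaintiff; the defendant offers 0 and keeps 150.
Round 5 (the plaintiff proposes): the defendant can get 150 next round, worth 0.75 × 150 = 112.5 now. The plaintiff offers 112.5 and keeps 150 − 112.5 = 37.5.
Round 4 (the defendant proposes): the plaintiff can get 37.5 next round, worth 0.91 × 37.5 = 34.125 now; the defendant offers that and keeps 115.875.
Round 3 (the plaintiff proposes): the defendant can get 115.875 next round, worth 0.75 × 115.875 = 86.90625 now; the plaintiff offers that and keeps 63.09375.
Round 2 (the defendant proposes): the plaintiff can get 63.09375 next round, worth 0.91 × 63.09375 = 57.4153125 now. The defendant offers 57.4153125 and keeps 150 − 57.4153125 = 92.5846875.
Round 1 (the plaintiff proposes): the defendant can get 92.5846875 next round, worth 0.75 × 92.5846875 = 69.438515625 now, so the plaintiff offers 69.438515625, keeping 80.561484375.

80.56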